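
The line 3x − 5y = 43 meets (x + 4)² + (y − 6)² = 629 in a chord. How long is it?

7√34

Express y = (−43 + 3x)/5 and substitute into the circle:
34x² − 238x − 9996 = 0  ⟹  x² − 7x − 294 = 0
x = 21 or x = −14, giving (21, 4) and (−14, −17).
Chord length = distance between (21, 4) and (−14, −17) = √1666 = 7√34.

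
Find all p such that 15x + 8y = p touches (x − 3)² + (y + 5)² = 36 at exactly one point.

The line touches the circle iff its distance from (3, −5) is 6:
|15·3 + 8·(−5) − p| / √289 = 6
|p − (5)| = 6·17, so p = 107 or p = −97.

p = −97 or p = 107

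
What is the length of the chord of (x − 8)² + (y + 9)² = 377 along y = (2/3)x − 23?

From the line, y = (−69 + 2x)/3. Substituting:
13x² − 312x − 1053 = 0  ⟹  x² − 24x − 81 = 0
x = 27 or x = −3, giving (27, −5) and (−3, −25).
Chord length = distance between (27, −5) and (−3, −25) = √1300 = 10√13.

10√13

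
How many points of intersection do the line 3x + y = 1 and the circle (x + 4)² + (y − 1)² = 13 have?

0

Centre (−4, 1), r² = 13. Distance² from centre to line = (−12)²/10 = 72/5.
Since d² > r², the line lies outside the circle.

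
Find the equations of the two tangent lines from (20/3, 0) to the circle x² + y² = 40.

3x + y = 20 and 3x − y = 20

Let a tangent through (20/3, 0) have slope m. Its distance from (0, 0) must equal 2√10:
[m·(−20/3) − (0)]² = 40(m² + 1)
m² − 9 = 0, so m = −3 or m = 3.
Through (20/3, 0) these give 3x + y = 20 and 3x − y = 20.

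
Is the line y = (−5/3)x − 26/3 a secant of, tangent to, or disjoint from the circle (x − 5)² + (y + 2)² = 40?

disjoint

d² = (5·5 + 3·(−2) − (−26))²/34 = 2025/34; r² = 40.
Since d² > r², the line lies outside the circle.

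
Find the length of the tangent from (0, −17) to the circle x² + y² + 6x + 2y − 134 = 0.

With centre O = (−3, −1), |OP|² = 265 and r² = 144.
The tangent meets the radius at right angles, so tangent² = |PO|² − r² = 265 − 144 = 121.

11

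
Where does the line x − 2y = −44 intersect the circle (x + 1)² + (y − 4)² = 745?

(−28, 8) and (12, 28)

From the line, y = (44 + x)/2. Substituting:
5x² + 80x − 1680 = 0  ⟹  x² + 16x − 336 = 0
x = 12 or x = −28, giving (12, 28) and (−28, 8).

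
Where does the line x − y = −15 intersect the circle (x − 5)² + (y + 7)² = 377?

From the line, y = x + 15. Substituting:
2x² + 34x + 132 = 0  ⟹  x² + 17x + 66 = 0
x = −6 or x = −11, giving (−6, 9) and (−11, 4).

(−11, 4) and (−6, 9)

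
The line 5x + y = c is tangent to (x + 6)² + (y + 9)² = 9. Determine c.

Tangency holds when the distance from the centre (−6, −9) to the line equals the radius 3:
|5·(−6) + 1·(−9) − c| / √26 = 3
|c − (−39)| = 3√26.

c = −39 ± 3√26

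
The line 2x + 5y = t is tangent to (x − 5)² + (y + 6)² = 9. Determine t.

The line touches the circle iff its distance from (5, −6) is 3:
|2·5 + 5·(−6) − t| / √29 = 3
|t − (−20)| = 3√29.

t = −20 ± 3√29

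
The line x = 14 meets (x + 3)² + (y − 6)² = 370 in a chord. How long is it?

The line gives x = 14. Substituting into the circle:
y² − 12y − 45 = 0
y = 15 or y = −3, giving (14, 15) and (14, −3).
|(14, 15) − (14, −3)| = √((0)² + (18)²) = 18.

18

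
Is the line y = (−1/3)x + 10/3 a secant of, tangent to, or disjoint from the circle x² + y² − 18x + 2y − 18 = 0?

Substituting the line into the circle gives 10x² − 188x − 2 = 0.
Discriminant = (−188)² − 4·10·(−2) = 35424 > 0.
Two real roots: the line is a secant.

secant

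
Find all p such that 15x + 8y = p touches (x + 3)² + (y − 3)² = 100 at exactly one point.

p = −191 or p = 149

For a tangent, require d(centre, line) = r = 10.
|15·(−3) + 8·3 − p| / √289 = 10
|p − (−21)| = 10·17, so p = 149 or p = −191.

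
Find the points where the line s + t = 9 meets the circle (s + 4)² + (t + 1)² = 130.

From the line, t = −s + 9. Substituting:
2s² − 12s − 14 = 0  ⟹  s² − 6s − 7 = 0
s = 7 or s = −1, giving (7, 2) and (−1, 10).

(−1, 10) and (7, 2)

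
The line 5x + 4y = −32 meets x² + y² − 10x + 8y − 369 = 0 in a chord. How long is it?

6√41

The distance from (5, −4) to the line is 41/√41, and r² = 410.
Chord = 2√(r² − d²) = 2·√(369) = 6√41.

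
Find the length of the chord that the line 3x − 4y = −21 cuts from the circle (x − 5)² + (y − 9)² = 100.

The distance from (5, 9) to the line is 0/√25, and r² = 100.
Half the chord is √(r² − d²) = √(100), so the full chord is 20.

20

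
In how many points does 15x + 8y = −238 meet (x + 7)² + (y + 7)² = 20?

Substituting the line into the circle gives 289x² + 6356x + 34980 = 0.
Discriminant = (6356)² − 4·289·(34980) = −38144 < 0.
No real roots: the line does not meet the circle.

0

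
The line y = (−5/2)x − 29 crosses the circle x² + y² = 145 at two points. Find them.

Substitute y = (−58 − 5x)/2:
29x² + 580x + 2784 = 0  ⟹  x² + 20x + 96 = 0
x = −8 or x = −12, giving (−8, −9) and (−12, 1).

(−12, 1) and (−8, −9)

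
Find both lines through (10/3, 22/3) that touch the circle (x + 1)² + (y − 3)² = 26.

x + 5y = 40 and 5x + y = 24

Write the tangent as mx − y + (22/3 − m·(10/3)) = 0 and set its distance from the centre to √26:
[m·(−13/3) − (−13/3)]² = 26(m² + 1)
5m² + 26m + 5 = 0, so m = −1/5 or m = −5.
Through (10/3, 22/3) these give x + 5y = 40 and 5x + y = 24.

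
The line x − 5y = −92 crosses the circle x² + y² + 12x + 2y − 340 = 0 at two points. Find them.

(−17, 15) and (−2, 18)

Substitute y = (92 + x)/5:
26x² + 494x + 884 = 0  ⟹  x² + 19x + 34 = 0
x = −2 or x = −17, giving (−2, 18) and (−17, 15).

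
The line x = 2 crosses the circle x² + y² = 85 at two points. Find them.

The line gives x = 2. Substituting into the circle:
y² − 81 = 0
y = 9 or y = −9, giving (2, 9) and (2, −9).

(2, −9) and (2, 9)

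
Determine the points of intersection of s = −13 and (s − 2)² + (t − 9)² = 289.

The line gives s = −13. Substituting into the circle:
t² − 18t + 17 = 0
t = 17 or t = 1, giving (−13, 17) and (−13, 1).

(−13, 1) and (−13, 17)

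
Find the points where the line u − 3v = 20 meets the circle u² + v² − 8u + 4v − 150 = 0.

(−7, −9) and (17, −1)

Substitute v = (−20 + u)/3:
10u² − 100u − 1190 = 0  ⟹  u² − 10u − 119 = 0
u = 17 or u = −7, giving (17, −1) and (−7, −9).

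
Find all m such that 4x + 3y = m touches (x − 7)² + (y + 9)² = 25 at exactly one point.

m = −24 or m = 26

The line touches the circle iff its distance from (7, −9) is 5:
|4·7 + 3·(−9) − m| / √25 = 5
|m − (1)| = 5·5, so m = 26 or m = −24.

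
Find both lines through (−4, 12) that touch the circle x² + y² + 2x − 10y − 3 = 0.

2x + 5y = 52 and 5x − 2y = −44

A line y − (12) = m(x − (−4)) is tangent when its distance from (−1, 5) is √29:
(3m − (−7))² = 29(m² + 1)
10m² − 21m − 10 = 0, so m = −2/5 or m = 5/2.
With m = −2/5: 2x + 5y = 52. With m = 5/2: 5x − 2y = −44.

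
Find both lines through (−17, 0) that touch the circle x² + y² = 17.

Let a tangent through (−17, 0) have slope m. Its distance from (0, 0) must equal √17:
(17m − (0))² = 17(m² + 1)
16m² − 1 = 0, so m = 1/4 or m = −1/4.
With m = 1/4: x − 4y = −17. With m = −1/4: x + 4y = −17.

x − 4y = −17 and x + 4y = −17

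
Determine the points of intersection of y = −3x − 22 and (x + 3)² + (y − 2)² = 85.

From the line, y = −3x − 22. Substituting:
10x² + 150x + 500 = 0  ⟹  x² + 15x + 50 = 0
x = −5 or x = −10, giving (−5, −7) and (−10, 8).

(−10, 8) and (−5, −7)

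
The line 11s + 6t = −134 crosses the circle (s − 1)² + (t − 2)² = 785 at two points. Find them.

Substitute t = (−134 − 11s)/6:
157s² + 3140s − 6908 = 0  ⟹  s² + 20s − 44 = 0
s = 2 or s = −22, giving (2, −26) and (−22, 18).

(−22, 18) and (2, −26)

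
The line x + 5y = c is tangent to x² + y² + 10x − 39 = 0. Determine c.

For a tangent, require d(centre, line) = r = 8.
|1·(−5) + 5·0 − c| / √26 = 8
|c − (−5)| = 8√26.

c = −5 ± 8√26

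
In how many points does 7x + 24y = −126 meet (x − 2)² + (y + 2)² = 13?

0

Substituting the line into the circle gives 625x² − 1212x + 900 = 0.
Discriminant = (−1212)² − 4·625·(900) = −781056 < 0.
No real roots: the line does not meet the circle.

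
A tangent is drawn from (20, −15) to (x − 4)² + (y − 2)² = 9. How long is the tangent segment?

Centre (4, 2), r² = 9. |PO|² = (16)² + (−17)² = 545.
By the tangent–radius right angle, tangent length = √(|PO|² − r²) = √536 = 2√134.

2√134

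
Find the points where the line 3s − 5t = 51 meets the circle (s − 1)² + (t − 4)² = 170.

(2, −9) and (12, −3)

Express t = (−51 + 3s)/5 and substitute into the circle:
34s² − 476s + 816 = 0  ⟹  s² − 14s + 24 = 0
s = 12 or s = 2, giving (12, −3) and (2, −9).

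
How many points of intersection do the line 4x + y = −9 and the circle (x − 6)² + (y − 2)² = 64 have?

0

Substituting the line into the circle gives 17x² + 76x + 93 = 0.
Discriminant = (76)² − 4·17·(93) = −548 < 0.
No real roots: the line does not meet the circle.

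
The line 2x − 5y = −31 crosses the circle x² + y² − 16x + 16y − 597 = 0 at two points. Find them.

(−18, −1) and (22, 15)

Substitute y = (31 + 2x)/5:
29x² − 116x − 11484 = 0  ⟹  x² − 4x − 396 = 0
x = 22 or x = −18, giving (22, 15) and (−18, −1).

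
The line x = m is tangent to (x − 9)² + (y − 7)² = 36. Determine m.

The line touches the circle iff its distance from (9, 7) is 6:
|1·9 + 0·7 − m| / √1 = 6
|m − (9)| = 6, so m = 15 or m = 3.

m = 3 or m = 15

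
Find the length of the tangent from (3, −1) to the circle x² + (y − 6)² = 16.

With centre O = (0, 6), |OP|² = 58 and r² = 16.
Power of the point: PT² = |PO|² − r² = 42, so PT = √42.

√42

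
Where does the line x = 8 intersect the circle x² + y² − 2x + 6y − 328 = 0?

(8, −20) and (8, 14)

The line gives x = 8. Substituting into the circle:
y² + 6y − 280 = 0
y = 14 or y = −20, giving (8, 14) and (8, −20).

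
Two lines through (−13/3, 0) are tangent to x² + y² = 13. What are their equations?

Write the tangent as mx − y + (0 − m·(−13/3)) = 0 and set its distance from the centre to √13:
[m·(13/3) − (0)]² = 13(m² + 1)
4m² − 9 = 0, so m = 3/2 or m = −3/2.
With m = 3/2: 3x − 2y = −13. With m = −3/2: 3x + 2y = −13.

3x − 2y = −13 and 3x + 2y = −13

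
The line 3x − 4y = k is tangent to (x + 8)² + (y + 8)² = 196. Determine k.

The line touches the circle iff its distance from (−8, −8) is 14:
|3·(−8) − 4·(−8) − k| / √25 = 14
|k − (8)| = 14·5, so k = 78 or k = −62.

k = −62 or k = 78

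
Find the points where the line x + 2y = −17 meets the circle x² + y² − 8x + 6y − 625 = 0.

Express y = (−17 − x)/2 and substitute into the circle:
5x² − 10x − 2415 = 0  ⟹  x² − 2x − 483 = 0
x = 23 or x = −21, giving (23, −20) and (−21, 2).

(−21, 2) and (23, −20)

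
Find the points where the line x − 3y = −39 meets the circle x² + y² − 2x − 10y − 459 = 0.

Substitute y = (39 + x)/3:
10x² + 30x − 3780 = 0  ⟹  x² + 3x − 378 = 0
x = 18 or x = −21, giving (18, 19) and (−21, 6).

(−21, 6) and (18, 19)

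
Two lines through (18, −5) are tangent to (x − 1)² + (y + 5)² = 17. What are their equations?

x − 4y = 38 and x + 4y = −2

Let a tangent through (18, −5) have slope m. Its distance from (1, −5) must equal √17:
[m·(−17) − (0)]² = 17(m² + 1)
16m² − 1 = 0, so m = 1/4 or m = −1/4.
With m = 1/4: x − 4y = 38. With m = −1/4: x + 4y = −2.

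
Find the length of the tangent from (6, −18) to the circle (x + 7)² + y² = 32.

√461

With centre O = (−7, 0), |OP|² = 493 and r² = 32.
The tangent meets the radius at right angles, so tangent² = |PO|² − r² = 493 − 32 = 461.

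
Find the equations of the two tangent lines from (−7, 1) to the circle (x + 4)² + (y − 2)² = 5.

2x − y = −15 and x + 2y = −5

Write the tangent as mx − y + (1 − m·(−7)) = 0 and set its distance from the centre to √5:
(3m − (1))² = 5(m² + 1)
2m² − 3m − 2 = 0, so m = 2 or m = −1/2.
With m = 2: 2x − y = −15. With m = −1/2: x + 2y = −5.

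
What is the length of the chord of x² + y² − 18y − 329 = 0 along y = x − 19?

Centre (0, 9), r² = 410. Perpendicular distance d from centre to line = |−28| / √2 = 28/√2.
Chord = 2√(r² − d²) = 2·√(18) = 6√2.

6√2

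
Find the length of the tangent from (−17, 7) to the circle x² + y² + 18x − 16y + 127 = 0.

√47

Centre (−9, 8), r² = 18. |PO|² = (−8)² + (−1)² = 65.
Power of the point: PT² = |PO|² − r² = 47, so PT = √47.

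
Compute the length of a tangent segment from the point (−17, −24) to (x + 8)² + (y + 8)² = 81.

Centre (−8, −8), r² = 81. |PO|² = (−9)² + (−16)² = 337.
The tangent meets the radius at right angles, so tangent² = |PO|² − r² = 337 − 81 = 256.

16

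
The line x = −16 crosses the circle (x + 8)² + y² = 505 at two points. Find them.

The line gives x = −16. Substituting into the circle:
y² − 441 = 0
y = 21 or y = −21, giving (−16, 21) and (−16, −21).

(−16, −21) and (−16, 21)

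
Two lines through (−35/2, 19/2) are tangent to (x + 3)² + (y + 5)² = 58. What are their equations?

A line y − (19/2) = m(x − (−35/2)) is tangent when its distance from (−3, −5) is √58:
(29/2m − (−29/2))² = 58(m² + 1)
21m² + 58m + 21 = 0, so m = −7/3 or m = −3/7.
With m = −7/3: 7x + 3y = −94. With m = −3/7: 3x + 7y = 14.

7x + 3y = −94 and 3x + 7y = 14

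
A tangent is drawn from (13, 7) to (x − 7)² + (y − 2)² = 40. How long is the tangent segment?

The centre is (7, 2) and r = 2√10. The square of the distance from P to the centre is 36 + 25 = 61.
Power of the point: PT² = |PO|² − r² = 21, so PT = √21.

√21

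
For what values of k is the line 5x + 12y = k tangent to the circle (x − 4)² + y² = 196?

For a tangent, require d(centre, line) = r = 14.
|5·4 + 12·0 − k| / √169 = 14
|k − (20)| = 14·13, so k = 202 or k = −162.

k = −162 or k = 202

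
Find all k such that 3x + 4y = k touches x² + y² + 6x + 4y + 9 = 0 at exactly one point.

k = −27 or k = −7

Tangency holds when the distance from the centre (−3, −2) to the line equals the radius 2:
|3·(−3) + 4·(−2) − k| / √25 = 2
|k − (−17)| = 2·5, so k = −7 or k = −27.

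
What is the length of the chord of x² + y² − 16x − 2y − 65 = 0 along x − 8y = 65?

2√65

Substitute y = (−65 + x)/8:
65x² − 1170x + 1105 = 0  ⟹  x² − 18x + 17 = 0
x = 17 or x = 1, giving (17, −6) and (1, −8).
|(17, −6) − (1, −8)| = √((16)² + (2)²) = 2√65.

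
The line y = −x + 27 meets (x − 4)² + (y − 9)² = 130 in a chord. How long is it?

Centre (4, 9), r² = 130. Perpendicular distance d from centre to line = |−14| / √2 = 14/√2.
Half the chord is √(r² − d²) = √(32), so the full chord is 8√2.

8√2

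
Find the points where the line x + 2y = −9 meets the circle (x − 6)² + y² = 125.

From the line, y = (−9 − x)/2. Substituting:
5x² − 30x − 275 = 0  ⟹  x² − 6x − 55 = 0
x = 11 or x = −5, giving (11, −10) and (−5, −2).

(−5, −2) and (11, −10)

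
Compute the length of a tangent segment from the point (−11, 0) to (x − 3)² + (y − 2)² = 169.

Centre (3, 2), r² = 169. |PO|² = (−14)² + (−2)² = 200.
Power of the point: PT² = |PO|² − r² = 31, so PT = √31.

√31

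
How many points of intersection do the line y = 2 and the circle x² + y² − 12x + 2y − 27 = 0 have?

2

Substituting the line into the circle gives x² − 12x − 19 = 0.
Discriminant = (−12)² − 4·1·(−19) = 220 > 0.
Two real roots: the line is a secant.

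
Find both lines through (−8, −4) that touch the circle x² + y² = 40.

A line y − (−4) = m(x − (−8)) is tangent when its distance from (0, 0) is 2√10:
[m·(8) − (4)]² = 40(m² + 1)
3m² − 8m − 3 = 0, so m = 3 or m = −1/3.
Through (−8, −4) these give 3x − y = −20 and x + 3y = −20.

3x − y = −20 and x + 3y = −20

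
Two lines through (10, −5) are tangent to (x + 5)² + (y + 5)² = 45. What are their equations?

Write the tangent as mx − y + (−5 − m·(10)) = 0 and set its distance from the centre to 3√5:
[m·(−15) − (0)]² = 45(m² + 1)
4m² − 1 = 0, so m = −1/2 or m = 1/2.
Through (10, −5) these give x + 2y = 0 and x − 2y = 20.

x + 2y = 0 and x − 2y = 20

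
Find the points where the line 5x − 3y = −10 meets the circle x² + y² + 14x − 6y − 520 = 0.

(−14, −20) and (10, 20)

Express y = (10 + 5x)/3 and substitute into the circle:
34x² + 136x − 4760 = 0  ⟹  x² + 4x − 140 = 0
x = 10 or x = −14, giving (10, 20) and (−14, −20).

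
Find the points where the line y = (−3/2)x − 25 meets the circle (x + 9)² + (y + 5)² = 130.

Express y = (−50 − 3x)/2 and substitute into the circle:
13x² + 312x + 1404 = 0  ⟹  x² + 24x + 108 = 0
x = −6 or x = −18, giving (−6, −16) and (−18, 2).

(−18, 2) and (−6, −16)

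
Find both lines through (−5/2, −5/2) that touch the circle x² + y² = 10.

Write the tangent as mx − y + (−5/2 − m·(−5/2)) = 0 and set its distance from the centre to √10:
[m·(5/2) − (5/2)]² = 10(m² + 1)
3m² + 10m + 3 = 0, so m = −1/3 or m = −3.
Through (−5/2, −5/2) these give x + 3y = −10 and 3x + y = −10.

x + 3y = −10 and 3x + y = −10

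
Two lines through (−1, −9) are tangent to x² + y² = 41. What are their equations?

A line y − (−9) = m(x − (−1)) is tangent when its distance from (0, 0) is √41:
[m·(1) − (9)]² = 41(m² + 1)
20m² + 9m − 20 = 0, so m = −5/4 or m = 4/5.
With m = −5/4: 5x + 4y = −41. With m = 4/5: 4x − 5y = 41.

5x + 4y = −41 and 4x − 5y = 41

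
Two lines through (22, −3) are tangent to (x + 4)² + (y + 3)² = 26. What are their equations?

x − 5y = 37 and x + 5y = 7

Let a tangent through (22, −3) have slope m. Its distance from (−4, −3) must equal √26:
(−26m − (0))² = 26(m² + 1)
25m² − 1 = 0, so m = 1/5 or m = −1/5.
With m = 1/5: x − 5y = 37. With m = −1/5: x + 5y = 7.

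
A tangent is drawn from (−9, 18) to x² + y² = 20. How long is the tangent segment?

√385

With centre O = (0, 0), |OP|² = 405 and r² = 20.
Power of the point: PT² = |PO|² − r² = 385, so PT = √385.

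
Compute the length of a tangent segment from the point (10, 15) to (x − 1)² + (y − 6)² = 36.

With centre O = (1, 6), |OP|² = 162 and r² = 36.
The tangent meets the radius at right angles, so tangent² = |PO|² − r² = 162 − 36 = 126.

3√14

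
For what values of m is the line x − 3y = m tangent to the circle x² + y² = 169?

m = ±13√10

Tangency holds when the distance from the centre (0, 0) to the line equals the radius 13:
|1·0 − 3·0 − m| / √10 = 13
|m| = 13√10.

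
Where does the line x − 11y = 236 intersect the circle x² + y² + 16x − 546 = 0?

From the line, y = (−236 + x)/11. Substituting:
122x² + 1464x − 10370 = 0  ⟹  x² + 12x − 85 = 0
x = 5 or x = −17, giving (5, −21) and (−17, −23).

(−17, −23) and (5, −21)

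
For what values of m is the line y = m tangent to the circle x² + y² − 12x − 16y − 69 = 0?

For a tangent, require d(centre, line) = r = 13.
|0·6 + 1·8 − m| / √1 = 13
|m − (8)| = 13, so m = 21 or m = −5.

m = −5 or m = 21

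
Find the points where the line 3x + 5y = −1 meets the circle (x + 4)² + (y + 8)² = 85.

(−2, 1) and (3, −2)

From the line, y = (−1 − 3x)/5. Substituting:
34x² − 34x − 204 = 0  ⟹  x² − x − 6 = 0
x = 3 or x = −2, giving (3, −2) and (−2, 1).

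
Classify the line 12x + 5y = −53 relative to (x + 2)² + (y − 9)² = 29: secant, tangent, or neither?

Substituting the line into the circle gives 169x² + 2452x + 8979 = 0.
Δ = 6012304 − 6069804 = −57500.
No real roots: the line does not meet the circle.

neither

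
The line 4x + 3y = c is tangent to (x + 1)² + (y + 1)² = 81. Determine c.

The line touches the circle iff its distance from (−1, −1) is 9:
|4·(−1) + 3·(−1) − c| / √25 = 9
|c − (−7)| = 9·5, so c = 38 or c = −52.

c = −52 or c = 38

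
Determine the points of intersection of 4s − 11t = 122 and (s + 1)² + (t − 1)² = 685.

From the line, t = (−122 + 4s)/11. Substituting:
137s² − 822s − 65075 = 0  ⟹  s² − 6s − 475 = 0
s = 25 or s = −19, giving (25, −2) and (−19, −18).

(−19, −18) and (25, −2)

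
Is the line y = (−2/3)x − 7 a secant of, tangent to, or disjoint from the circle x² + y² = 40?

d² = (2·0 + 3·0 − (−21))²/13 = 441/13; r² = 40.
Since d² < r², the line cuts the circle twice.

secant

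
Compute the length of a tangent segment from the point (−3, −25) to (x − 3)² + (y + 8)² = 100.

15

The centre is (3, −8) and r = 10. The square of the distance from P to the centre is 36 + 289 = 325.
By the tangent–radius right angle, tangent length = √(|PO|² − r²) = √225 = 15.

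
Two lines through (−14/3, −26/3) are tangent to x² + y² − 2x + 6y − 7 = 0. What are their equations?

Write the tangent as mx − y + (−26/3 − m·(−14/3)) = 0 and set its distance from the centre to √17:
[m·(17/3) − (17/3)]² = 17(m² + 1)
4m² − 17m + 4 = 0, so m = 4 or m = 1/4.
With m = 4: 4x − y = −10. With m = 1/4: x − 4y = 30.

4x − y = −10 and x − 4y = 30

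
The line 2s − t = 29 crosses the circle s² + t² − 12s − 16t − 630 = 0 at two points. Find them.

(5, −19) and (27, 25)

Express t = 2s − 29 and substitute into the circle:
5s² − 160s + 675 = 0  ⟹  s² − 32s + 135 = 0
s = 27 or s = 5, giving (27, 25) and (5, −19).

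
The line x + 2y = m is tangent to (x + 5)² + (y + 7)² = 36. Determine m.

The line touches the circle iff its distance from (−5, −7) is 6:
|1·(−5) + 2·(−7) − m| / √5 = 6
|m − (−19)| = 6√5.

m = −19 ± 6√5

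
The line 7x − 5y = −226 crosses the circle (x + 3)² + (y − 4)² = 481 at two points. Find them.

(−23, 13) and (−18, 20)

Express y = (226 + 7x)/5 and substitute into the circle:
74x² + 3034x + 30636 = 0  ⟹  x² + 41x + 414 = 0
x = −18 or x = −23, giving (−18, 20) and (−23, 13).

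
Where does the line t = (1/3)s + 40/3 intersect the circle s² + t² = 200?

(−10, 10) and (2, 14)

Substitute t = (40 + s)/3:
10s² + 80s − 200 = 0  ⟹  s² + 8s − 20 = 0
s = 2 or s = −10, giving (2, 14) and (−10, 10).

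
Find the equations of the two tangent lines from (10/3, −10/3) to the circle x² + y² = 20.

2x − y = 10 and x − 2y = 10

Let a tangent through (10/3, −10/3) have slope m. Its distance from (0, 0) must equal 2√5:
[m·(−10/3) − (10/3)]² = 20(m² + 1)
2m² − 5m + 2 = 0, so m = 2 or m = 1/2.
Through (10/3, −10/3) these give 2x − y = 10 and x − 2y = 10.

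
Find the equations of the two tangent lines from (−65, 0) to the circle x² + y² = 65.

A line y − (0) = m(x − (−65)) is tangent when its distance from (0, 0) is √65:
[m·(65) − (0)]² = 65(m² + 1)
64m² − 1 = 0, so m = 1/8 or m = −1/8.
With m = 1/8: x − 8y = −65. With m = −1/8: x + 8y = −65.

x − 8y = −65 and x + 8y = −65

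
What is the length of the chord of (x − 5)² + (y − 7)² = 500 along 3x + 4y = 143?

Centre (5, 7), r² = 500. Perpendicular distance d from centre to line = |−100| / √25 = 100/√25.
Chord = 2√(r² − d²) = 2·√(100) = 20.

20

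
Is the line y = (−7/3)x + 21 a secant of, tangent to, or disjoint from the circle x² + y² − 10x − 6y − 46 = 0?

Centre (5, 3), r² = 80. Distance² from centre to line = (−19)²/58 = 361/58.
Since d² < r², the line cuts the circle twice.

secant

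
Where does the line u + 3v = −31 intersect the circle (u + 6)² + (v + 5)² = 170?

(−19, −4) and (5, −12)

From the line, v = (−31 − u)/3. Substituting:
10u² + 140u − 950 = 0  ⟹  u² + 14u − 95 = 0
u = 5 or u = −19, giving (5, −12) and (−19, −4).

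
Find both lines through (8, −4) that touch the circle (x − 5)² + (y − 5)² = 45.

Write the tangent as mx − y + (−4 − m·(8)) = 0 and set its distance from the centre to 3√5:
[m·(−3) − (9)]² = 45(m² + 1)
2m² − 3m − 2 = 0, so m = −1/2 or m = 2.
Through (8, −4) these give x + 2y = 0 and 2x − y = 20.

x + 2y = 0 and 2x − y = 20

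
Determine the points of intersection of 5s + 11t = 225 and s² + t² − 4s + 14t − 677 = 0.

Express t = (225 − 5s)/11 and substitute into the circle:
146s² − 3504s + 3358 = 0  ⟹  s² − 24s + 23 = 0
s = 23 or s = 1, giving (23, 10) and (1, 20).

(1, 20) and (23, 10)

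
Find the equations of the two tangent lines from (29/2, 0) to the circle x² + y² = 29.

A line y − (0) = m(x − (29/2)) is tangent when its distance from (0, 0) is √29:
[m·(−29/2) − (0)]² = 29(m² + 1)
25m² − 4 = 0, so m = 2/5 or m = −2/5.
With m = 2/5: 2x − 5y = 29. With m = −2/5: 2x + 5y = 29.

2x − 5y = 29 and 2x + 5y = 29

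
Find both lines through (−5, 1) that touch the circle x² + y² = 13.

2x − 3y = −13 and 3x + 2y = −13

Let a tangent through (−5, 1) have slope m. Its distance from (0, 0) must equal √13:
(5m − (−1))² = 13(m² + 1)
6m² + 5m − 6 = 0, so m = 2/3 or m = −3/2.
With m = 2/3: 2x − 3y = −13. With m = −3/2: 3x + 2y = −13.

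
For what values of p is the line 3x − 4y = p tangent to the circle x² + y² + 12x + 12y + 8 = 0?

p = −34 or p = 46

The line touches the circle iff its distance from (−6, −6) is 8:
|3·(−6) − 4·(−6) − p| / √25 = 8
|p − (6)| = 8·5, so p = 46 or p = −34.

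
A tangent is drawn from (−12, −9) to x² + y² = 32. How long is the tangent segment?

√193

Centre (0, 0), r² = 32. |PO|² = (−12)² + (−9)² = 225.
Power of the point: PT² = |PO|² − r² = 193, so PT = √193.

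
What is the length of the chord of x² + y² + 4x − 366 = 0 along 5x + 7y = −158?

The distance from (−2, 0) to the line is 148/√74, and r² = 370.
Chord = 2√(r² − d²) = 2·√(74) = 2√74.

2√74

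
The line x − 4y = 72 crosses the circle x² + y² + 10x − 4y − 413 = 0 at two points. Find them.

Substitute y = (−72 + x)/4:
17x² − 272 = 0  ⟹  x² − 16 = 0
x = 4 or x = −4, giving (4, −17) and (−4, −19).

(−4, −19) and (4, −17)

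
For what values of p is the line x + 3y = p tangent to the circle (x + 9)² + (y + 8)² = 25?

Tangency holds when the distance from the centre (−9, −8) to the line equals the radius 5:
|1·(−9) + 3·(−8) − p| / √10 = 5
|p − (−33)| = 5√10.

p = −33 ± 5√10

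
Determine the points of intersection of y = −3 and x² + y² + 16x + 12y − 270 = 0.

(−27, −3) and (11, −3)

From the line, y = −3. Substituting:
x² + 16x − 297 = 0
x = 11 or x = −27, giving (11, −3) and (−27, −3).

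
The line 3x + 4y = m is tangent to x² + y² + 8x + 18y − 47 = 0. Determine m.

The line touches the circle iff its distance from (−4, −9) is 12:
|3·(−4) + 4·(−9) − m| / √25 = 12
|m − (−48)| = 12·5, so m = 12 or m = −108.

m = −108 or m = 12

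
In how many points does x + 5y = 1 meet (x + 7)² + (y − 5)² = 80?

2

Centre (−7, 5), r² = 80. Distance² from centre to line = (17)²/26 = 289/26.
Since d² < r², the line cuts the circle twice.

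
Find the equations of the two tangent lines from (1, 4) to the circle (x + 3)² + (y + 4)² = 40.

Let a tangent through (1, 4) have slope m. Its distance from (−3, −4) must equal 2√10:
(−4m − (−8))² = 40(m² + 1)
3m² + 8m − 3 = 0, so m = 1/3 or m = −3.
With m = 1/3: x − 3y = −11. With m = −3: 3x + y = 7.

x − 3y = −11 and 3x + y = 7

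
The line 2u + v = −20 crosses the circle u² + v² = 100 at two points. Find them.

Express v = −2u − 20 and substitute into the circle:
5u² + 80u + 300 = 0  ⟹  u² + 16u + 60 = 0
u = −6 or u = −10, giving (−6, −8) and (−10, 0).

(−10, 0) and (−6, −8)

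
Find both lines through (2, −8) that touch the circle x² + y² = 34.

5x − 3y = 34 and 3x + 5y = −34

A line y − (−8) = m(x − (2)) is tangent when its distance from (0, 0) is √34:
(−2m − (8))² = 34(m² + 1)
15m² − 16m − 15 = 0, so m = 5/3 or m = −3/5.
Through (2, −8) these give 5x − 3y = 34 and 3x + 5y = −34.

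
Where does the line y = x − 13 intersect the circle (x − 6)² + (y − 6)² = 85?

Substitute y = x − 13:
2x² − 50x + 312 = 0  ⟹  x² − 25x + 156 = 0
x = 13 or x = 12, giving (13, 0) and (12, −1).

(12, −1) and (13, 0)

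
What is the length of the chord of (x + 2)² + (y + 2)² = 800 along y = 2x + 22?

Substitute y = 2x + 22:
5x² + 100x − 220 = 0  ⟹  x² + 20x − 44 = 0
x = 2 or x = −22, giving (2, 26) and (−22, −22).
|(2, 26) − (−22, −22)| = √((24)² + (48)²) = 24√5.

24√5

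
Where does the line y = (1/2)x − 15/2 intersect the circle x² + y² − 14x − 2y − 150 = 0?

(−3, −9) and (21, 3)

From the line, y = (−15 + x)/2. Substituting:
5x² − 90x − 315 = 0  ⟹  x² − 18x − 63 = 0
x = 21 or x = −3, giving (21, 3) and (−3, −9).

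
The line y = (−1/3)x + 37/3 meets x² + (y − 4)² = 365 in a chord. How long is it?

Express y = (37 − x)/3 and substitute into the circle:
10x² − 50x − 2660 = 0  ⟹  x² − 5x − 266 = 0
x = 19 or x = −14, giving (19, 6) and (−14, 17).
|(19, 6) − (−14, 17)| = √((33)² + (−11)²) = 11√10.

11√10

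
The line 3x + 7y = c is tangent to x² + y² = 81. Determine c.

The line touches the circle iff its distance from (0, 0) is 9:
|3·0 + 7·0 − c| / √58 = 9
|c| = 9√58.

c = ±9√58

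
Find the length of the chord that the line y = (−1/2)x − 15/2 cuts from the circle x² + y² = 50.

The distance from (0, 0) to the line is 15/√5, and r² = 50.
Half the chord is √(r² − d²) = √(5), so the full chord is 2√5.

2√5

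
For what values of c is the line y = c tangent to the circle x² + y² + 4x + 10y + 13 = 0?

The line touches the circle iff its distance from (−2, −5) is 4:
|0·(−2) + 1·(−5) − c| / √1 = 4
|c − (−5)| = 4, so c = −1 or c = −9.

c = −9 or c = −1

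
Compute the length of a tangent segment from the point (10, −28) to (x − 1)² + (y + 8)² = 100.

√381

The centre is (1, −8) and r = 10. The square of the distance from P to the centre is 81 + 400 = 481.
By the tangent–radius right angle, tangent length = √(|PO|² − r²) = √381.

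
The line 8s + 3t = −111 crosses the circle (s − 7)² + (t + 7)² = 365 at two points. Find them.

Substitute t = (−111 − 8s)/3:
73s² + 1314s + 5256 = 0  ⟹  s² + 18s + 72 = 0
s = −6 or s = −12, giving (−6, −21) and (−12, −5).

(−12, −5) and (−6, −21)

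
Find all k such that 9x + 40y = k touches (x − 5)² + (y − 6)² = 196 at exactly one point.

Tangency holds when the distance from the centre (5, 6) to the line equals the radius 14:
|9·5 + 40·6 − k| / √1681 = 14
|k − (285)| = 14·41, so k = 859 or k = −289.

k = −289 or k = 859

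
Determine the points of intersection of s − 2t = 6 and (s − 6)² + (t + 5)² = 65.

(−2, −4) and (10, 2)

Substitute t = (−6 + s)/2:
5s² − 40s − 100 = 0  ⟹  s² − 8s − 20 = 0
s = 10 or s = −2, giving (10, 2) and (−2, −4).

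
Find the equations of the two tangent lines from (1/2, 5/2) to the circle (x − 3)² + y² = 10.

Let a tangent through (1/2, 5/2) have slope m. Its distance from (3, 0) must equal √10:
(5/2m − (−5/2))² = 10(m² + 1)
3m² − 10m + 3 = 0, so m = 3 or m = 1/3.
With m = 3: 3x − y = −1. With m = 1/3: x − 3y = −7.

3x − y = −1 and x − 3y = −7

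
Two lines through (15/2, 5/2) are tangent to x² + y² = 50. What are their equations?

x + y = 10 and 7x − y = 50

Write the tangent as mx − y + (5/2 − m·(15/2)) = 0 and set its distance from the centre to 5√2:
(−15/2m − (−5/2))² = 50(m² + 1)
m² − 6m − 7 = 0, so m = −1 or m = 7.
With m = −1: x + y = 10. With m = 7: 7x − y = 50.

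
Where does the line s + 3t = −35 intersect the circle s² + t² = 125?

(−5, −10) and (−2, −11)

Express t = (−35 − s)/3 and substitute into the circle:
10s² + 70s + 100 = 0  ⟹  s² + 7s + 10 = 0
s = −2 or s = −5, giving (−2, −11) and (−5, −10).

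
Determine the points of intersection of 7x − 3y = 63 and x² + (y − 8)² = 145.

(9, 0) and (12, 7)

Express y = (−63 + 7x)/3 and substitute into the circle:
58x² − 1218x + 6264 = 0  ⟹  x² − 21x + 108 = 0
x = 12 or x = 9, giving (12, 7) and (9, 0).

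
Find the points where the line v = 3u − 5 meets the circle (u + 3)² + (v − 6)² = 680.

Express v = 3u − 5 and substitute into the circle:
10u² − 60u − 550 = 0  ⟹  u² − 6u − 55 = 0
u = 11 or u = −5, giving (11, 28) and (−5, −20).

(−5, −20) and (11, 28)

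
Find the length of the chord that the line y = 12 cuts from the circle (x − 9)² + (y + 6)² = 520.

28

Centre (9, −6), r² = 520. Perpendicular distance d from centre to line = |−18| / √1 = 18.
Half the chord is √(r² − d²) = √(196), so the full chord is 28.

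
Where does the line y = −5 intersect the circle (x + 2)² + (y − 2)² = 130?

Express y = −5 and substitute into the circle:
x² + 4x − 77 = 0
x = 7 or x = −11, giving (7, −5) and (−11, −5).

(−11, −5) and (7, −5)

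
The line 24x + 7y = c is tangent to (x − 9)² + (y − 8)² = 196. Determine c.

c = −78 or c = 622

The line touches the circle iff its distance from (9, 8) is 14:
|24·9 + 7·8 − c| / √625 = 14
|c − (272)| = 14·25, so c = 622 or c = −78.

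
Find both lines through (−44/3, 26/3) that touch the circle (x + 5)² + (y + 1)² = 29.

Write the tangent as mx − y + (26/3 − m·(−44/3)) = 0 and set its distance from the centre to √29:
(29/3m − (−29/3))² = 29(m² + 1)
10m² + 29m + 10 = 0, so m = −5/2 or m = −2/5.
With m = −5/2: 5x + 2y = −56. With m = −2/5: 2x + 5y = 14.

5x + 2y = −56 and 2x + 5y = 14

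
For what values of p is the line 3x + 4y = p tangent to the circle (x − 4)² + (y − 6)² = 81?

p = −9 or p = 81

Tangency holds when the distance from the centre (4, 6) to the line equals the radius 9:
|3·4 + 4·6 − p| / √25 = 9
|p − (36)| = 9·5, so p = 81 or p = −9.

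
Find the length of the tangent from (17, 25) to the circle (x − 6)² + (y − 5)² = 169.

4√22

With centre O = (6, 5), |OP|² = 521 and r² = 169.
Power of the point: PT² = |PO|² − r² = 352, so PT = 4√22.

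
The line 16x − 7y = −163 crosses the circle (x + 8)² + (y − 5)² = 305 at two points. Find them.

(−15, −11) and (−1, 21)

From the line, y = (163 + 16x)/7. Substituting:
305x² + 4880x + 4575 = 0  ⟹  x² + 16x + 15 = 0
x = −1 or x = −15, giving (−1, 21) and (−15, −11).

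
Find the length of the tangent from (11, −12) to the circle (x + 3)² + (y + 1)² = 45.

4√17

The centre is (−3, −1) and r = 3√5. The square of the distance from P to the centre is 196 + 121 = 317.
By the tangent–radius right angle, tangent length = √(|PO|² − r²) = √272 = 4√17.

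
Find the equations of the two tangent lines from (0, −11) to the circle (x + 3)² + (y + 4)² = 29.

2x + 5y = −55 and 5x − 2y = 22

Let a tangent through (0, −11) have slope m. Its distance from (−3, −4) must equal √29:
(−3m − (7))² = 29(m² + 1)
10m² − 21m − 10 = 0, so m = −2/5 or m = 5/2.
Through (0, −11) these give 2x + 5y = −55 and 5x − 2y = 22.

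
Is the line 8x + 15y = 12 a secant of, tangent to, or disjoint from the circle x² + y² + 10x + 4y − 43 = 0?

Centre (−5, −2), r² = 72. Distance² from centre to line = (−82)²/289 = 6724/289.
Since d² < r², the line cuts the circle twice.

secant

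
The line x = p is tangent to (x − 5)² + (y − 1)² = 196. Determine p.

The line touches the circle iff its distance from (5, 1) is 14:
|1·5 + 0·1 − p| / √1 = 14
|p − (5)| = 14, so p = 19 or p = −9.

p = −9 or p = 19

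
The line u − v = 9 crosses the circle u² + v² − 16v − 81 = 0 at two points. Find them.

(8, −1) and (9, 0)

From the line, v = u − 9. Substituting:
2u² − 34u + 144 = 0  ⟹  u² − 17u + 72 = 0
u = 9 or u = 8, giving (9, 0) and (8, −1).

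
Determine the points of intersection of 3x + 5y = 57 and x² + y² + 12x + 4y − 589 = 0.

(−16, 21) and (19, 0)

From the line, y = (57 − 3x)/5. Substituting:
34x² − 102x − 10336 = 0  ⟹  x² − 3x − 304 = 0
x = 19 or x = −16, giving (19, 0) and (−16, 21).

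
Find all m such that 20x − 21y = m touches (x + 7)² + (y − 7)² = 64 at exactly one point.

For a tangent, require d(centre, line) = r = 8.
|20·(−7) − 21·7 − m| / √841 = 8
|m − (−287)| = 8·29, so m = −55 or m = −519.

m = −519 or m = −55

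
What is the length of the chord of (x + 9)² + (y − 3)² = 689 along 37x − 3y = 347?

√1378

Express y = (−347 + 37x)/3 and substitute into the circle:
1378x² − 26182x + 121264 = 0  ⟹  x² − 19x + 88 = 0
x = 11 or x = 8, giving (11, 20) and (8, −17).
|(11, 20) − (8, −17)| = √((3)² + (37)²) = √1378.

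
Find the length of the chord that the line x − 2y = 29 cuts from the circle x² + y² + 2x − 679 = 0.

The distance from (−1, 0) to the line is 30/√5, and r² = 680.
Half the chord is √(r² − d²) = √(500), so the full chord is 20√5.

20√5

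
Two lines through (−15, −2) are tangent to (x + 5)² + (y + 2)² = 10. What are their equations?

x + 3y = −21 and x − 3y = −9

A line y − (−2) = m(x − (−15)) is tangent when its distance from (−5, −2) is √10:
(10m − (0))² = 10(m² + 1)
9m² − 1 = 0, so m = −1/3 or m = 1/3.
With m = −1/3: x + 3y = −21. With m = 1/3: x − 3y = −9.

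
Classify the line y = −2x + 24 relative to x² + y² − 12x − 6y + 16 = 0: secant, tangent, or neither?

secant

Substituting the line into the circle gives 5x² − 96x + 448 = 0.
Discriminant = (−96)² − 4·5·(448) = 256 > 0.
Two real roots: the line is a secant.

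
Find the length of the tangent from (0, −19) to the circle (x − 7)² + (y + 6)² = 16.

Centre (7, −6), r² = 16. |PO|² = (−7)² + (−13)² = 218.
The tangent meets the radius at right angles, so tangent² = |PO|² − r² = 218 − 16 = 202.

√202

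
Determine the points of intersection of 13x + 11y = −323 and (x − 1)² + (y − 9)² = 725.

Substitute y = (−323 − 13x)/11:
290x² + 10730x + 90480 = 0  ⟹  x² + 37x + 312 = 0
x = −13 or x = −24, giving (−13, −14) and (−24, −1).

(−24, −1) and (−13, −14)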